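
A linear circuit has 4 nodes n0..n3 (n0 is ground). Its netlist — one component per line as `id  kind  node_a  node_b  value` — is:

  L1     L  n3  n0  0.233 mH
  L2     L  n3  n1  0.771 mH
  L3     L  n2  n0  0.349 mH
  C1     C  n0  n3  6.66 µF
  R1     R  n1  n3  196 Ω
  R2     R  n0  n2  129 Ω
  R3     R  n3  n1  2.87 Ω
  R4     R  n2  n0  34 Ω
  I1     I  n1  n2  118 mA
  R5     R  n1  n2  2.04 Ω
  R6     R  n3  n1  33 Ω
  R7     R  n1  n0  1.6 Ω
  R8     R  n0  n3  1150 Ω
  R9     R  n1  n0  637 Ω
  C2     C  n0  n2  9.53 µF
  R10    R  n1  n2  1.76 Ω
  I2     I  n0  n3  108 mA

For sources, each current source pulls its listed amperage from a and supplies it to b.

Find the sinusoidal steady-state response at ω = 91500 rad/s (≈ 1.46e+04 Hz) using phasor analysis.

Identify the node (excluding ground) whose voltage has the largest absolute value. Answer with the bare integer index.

MNA unknowns: 3 node voltages V₁..V_3
L1: Y=0.000-0.04691j on G[3,0]
L2: Y=0.000-0.01418j on G[3,1]
L3: Y=0.000-0.03132j on G[2,0]
C1: Y=0.000+0.6094j on G[0,3]
R1: Y=0.005102+0.000j on G[1,3]
R2: Y=0.007752+0.000j on G[0,2]
R3: Y=0.3484+0.000j on G[3,1]
R4: Y=0.02941+0.000j on G[2,0]
I1: z[1]−=0.118, z[2]+=0.118
R5: Y=0.4902+0.000j on G[1,2]
R6: Y=0.03030+0.000j on G[3,1]
R7: Y=0.6250+0.000j on G[1,0]
R8: Y=0.0008696+0.000j on G[0,3]
R9: Y=0.001570+0.000j on G[1,0]
C2: Y=0.000+0.8720j on G[0,2]
R10: Y=0.5682+0.000j on G[1,2]
I2: z[0]−=0.108, z[3]+=0.108
solve → V1=-0.04060-0.06087j, V2=0.01471-0.07009j, V3=0.05066-0.1314j

3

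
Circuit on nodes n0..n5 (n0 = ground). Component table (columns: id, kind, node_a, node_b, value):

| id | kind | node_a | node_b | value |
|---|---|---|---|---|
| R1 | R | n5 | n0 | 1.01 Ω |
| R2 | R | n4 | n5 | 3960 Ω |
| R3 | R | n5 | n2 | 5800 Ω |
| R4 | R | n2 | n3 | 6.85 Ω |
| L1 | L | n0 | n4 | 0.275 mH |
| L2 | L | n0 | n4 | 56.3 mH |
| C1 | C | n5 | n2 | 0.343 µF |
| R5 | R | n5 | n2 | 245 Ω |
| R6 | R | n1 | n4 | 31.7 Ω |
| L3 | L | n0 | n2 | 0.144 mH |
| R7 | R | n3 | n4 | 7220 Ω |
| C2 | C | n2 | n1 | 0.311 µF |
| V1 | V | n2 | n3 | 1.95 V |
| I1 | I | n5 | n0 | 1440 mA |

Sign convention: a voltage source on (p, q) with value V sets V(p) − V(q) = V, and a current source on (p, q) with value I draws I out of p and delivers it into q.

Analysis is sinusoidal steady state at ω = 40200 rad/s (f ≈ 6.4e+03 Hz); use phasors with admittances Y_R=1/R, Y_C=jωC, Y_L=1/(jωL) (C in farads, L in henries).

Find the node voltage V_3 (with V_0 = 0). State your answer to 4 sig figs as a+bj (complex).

-1.818-0.05039j V

Apply KCL at each of the 5 non-ground nodes and solve the resulting linear system.
Node n1: branches {R6, C2} → V_1 = 0.02488+0.04941j
Node n2: branches {R3, R4, C1, R5, L3, C2, V1} → V_2 = 0.1319-0.05039j
Node n3: branches {R4, R7, V1} → V_3 = -1.818-0.05039j
Node n4: branches {R2, L1, L2, R6, R7} → V_4 = -0.01467+0.007002j
Node n5: branches {R1, R2, R3, C1, R5, I1} → V_5 = -1.446+0.02166j
Source currents: i(V1)=-0.2849-7.949e-06j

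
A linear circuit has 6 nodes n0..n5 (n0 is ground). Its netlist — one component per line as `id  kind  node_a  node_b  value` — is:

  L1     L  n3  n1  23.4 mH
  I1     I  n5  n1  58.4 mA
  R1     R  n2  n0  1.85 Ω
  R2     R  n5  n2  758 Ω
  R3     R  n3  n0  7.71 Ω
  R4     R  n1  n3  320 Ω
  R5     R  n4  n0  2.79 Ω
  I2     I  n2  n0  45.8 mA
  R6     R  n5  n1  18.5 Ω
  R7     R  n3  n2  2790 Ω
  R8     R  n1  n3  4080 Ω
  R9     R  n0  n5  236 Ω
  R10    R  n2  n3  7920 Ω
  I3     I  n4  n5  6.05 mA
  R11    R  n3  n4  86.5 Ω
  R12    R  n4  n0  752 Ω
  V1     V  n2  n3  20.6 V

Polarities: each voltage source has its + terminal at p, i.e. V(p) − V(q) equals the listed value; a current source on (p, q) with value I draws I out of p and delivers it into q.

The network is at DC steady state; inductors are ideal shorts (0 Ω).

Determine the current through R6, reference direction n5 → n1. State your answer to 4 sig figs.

0.03981 A

Apply KCL at each of the 5 non-ground nodes and solve the resulting linear system.
Node n1: branches {L1, I1, R4, R6, R8} → V_1 = -16.30
Node n2: branches {R1, R2, I2, R7, R10, V1} → V_2 = 4.298
Node n3: branches {L1, R3, R4, R7, R8, R10, R11, V1} → V_3 = -16.30
Node n4: branches {R5, I3, R11, R12} → V_4 = -0.5239
Node n5: branches {I1, R2, R6, R9, I3} → V_5 = -15.57
Source currents: i(L1)=-0.09821, i(V1)=-2.405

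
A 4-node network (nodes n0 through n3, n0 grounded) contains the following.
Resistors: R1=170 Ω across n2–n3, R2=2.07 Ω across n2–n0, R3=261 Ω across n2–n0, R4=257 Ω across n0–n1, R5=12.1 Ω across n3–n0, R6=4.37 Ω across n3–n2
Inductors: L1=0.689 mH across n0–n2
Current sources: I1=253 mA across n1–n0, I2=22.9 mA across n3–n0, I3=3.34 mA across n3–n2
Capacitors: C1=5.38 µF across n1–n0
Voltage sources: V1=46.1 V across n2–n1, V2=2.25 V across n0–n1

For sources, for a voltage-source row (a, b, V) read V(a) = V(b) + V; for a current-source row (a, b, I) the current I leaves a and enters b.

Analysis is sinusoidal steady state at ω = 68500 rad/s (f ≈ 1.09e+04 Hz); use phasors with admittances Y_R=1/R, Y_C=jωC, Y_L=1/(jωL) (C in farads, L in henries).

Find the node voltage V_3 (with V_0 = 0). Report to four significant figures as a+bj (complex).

32.35+0.000j V

MNA unknowns: 3 node voltages V₁..V_3 plus 2 source currents (V1, V2)
R1: Y=0.005882+0.000j on G[2,3]
L1: Y=0.000-0.02119j on G[0,2]
R2: Y=0.4831+0.000j on G[2,0]
R3: Y=0.003831+0.000j on G[2,0]
I1: z[1]−=0.253, z[0]+=0.253
R4: Y=0.003891+0.000j on G[0,1]
R5: Y=0.08264+0.000j on G[3,0]
R6: Y=0.2288+0.000j on G[3,2]
I2: z[3]−=0.0229, z[0]+=0.0229
C1: Y=0.000+0.3685j on G[1,0]
I3: z[3]−=0.00334, z[2]+=0.00334
V1: row V2−V1=46.1, i_V1 at 2,1
V2: row V0−V1=2.25, i_V2 at 0,1
solve → V1=-2.250+0.000j, V2=43.85+0.000j, V3=32.35+0.000j
aux → i_V1=-24.05+0.9291j, i_V2=24.29-1.758j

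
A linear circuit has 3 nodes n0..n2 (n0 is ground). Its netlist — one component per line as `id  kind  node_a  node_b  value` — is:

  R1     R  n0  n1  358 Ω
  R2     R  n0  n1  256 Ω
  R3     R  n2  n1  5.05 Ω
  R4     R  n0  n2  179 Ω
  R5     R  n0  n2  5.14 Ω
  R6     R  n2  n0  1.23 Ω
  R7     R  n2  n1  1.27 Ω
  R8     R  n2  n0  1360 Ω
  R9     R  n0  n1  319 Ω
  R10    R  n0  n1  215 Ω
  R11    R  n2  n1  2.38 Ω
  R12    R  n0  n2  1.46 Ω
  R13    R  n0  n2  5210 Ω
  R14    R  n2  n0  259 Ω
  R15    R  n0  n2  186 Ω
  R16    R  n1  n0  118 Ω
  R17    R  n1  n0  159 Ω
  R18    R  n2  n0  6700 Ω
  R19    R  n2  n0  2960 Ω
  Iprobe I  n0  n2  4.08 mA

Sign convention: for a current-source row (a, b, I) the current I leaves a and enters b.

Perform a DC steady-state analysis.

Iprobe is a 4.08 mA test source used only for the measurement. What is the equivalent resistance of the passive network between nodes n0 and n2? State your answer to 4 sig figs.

R_eq = 0.5756 Ω

Element admittances at DC:
  Y(R1) = 0.002793 S between n0,n1
  Y(R2) = 0.003906 S between n0,n1
  Y(R3) = 0.1980 S between n2,n1
  Y(R4) = 0.005587 S between n0,n2
  Y(R5) = 0.1946 S between n0,n2
  Y(R6) = 0.8130 S between n2,n0
  Y(R7) = 0.7874 S between n2,n1
  Y(R8) = 0.0007353 S between n2,n0
  Y(R9) = 0.003135 S between n0,n1
  Y(R10) = 0.004651 S between n0,n1
  Y(R11) = 0.4202 S between n2,n1
  Y(R12) = 0.6849 S between n0,n2
  Y(R13) = 0.0001919 S between n0,n2
  Y(R14) = 0.003861 S between n2,n0
  Y(R15) = 0.005376 S between n0,n2
  Y(R16) = 0.008475 S between n1,n0
  Y(R17) = 0.006289 S between n1,n0
  Y(R18) = 0.0001493 S between n2,n0
  Y(R19) = 0.0003378 S between n2,n0
  Iprobe: injects 0.00408 A into n2 (from n0)
Assemble and solve the 2×2 MNA system:
  V(n1)=0.002300  V(n2)=0.002348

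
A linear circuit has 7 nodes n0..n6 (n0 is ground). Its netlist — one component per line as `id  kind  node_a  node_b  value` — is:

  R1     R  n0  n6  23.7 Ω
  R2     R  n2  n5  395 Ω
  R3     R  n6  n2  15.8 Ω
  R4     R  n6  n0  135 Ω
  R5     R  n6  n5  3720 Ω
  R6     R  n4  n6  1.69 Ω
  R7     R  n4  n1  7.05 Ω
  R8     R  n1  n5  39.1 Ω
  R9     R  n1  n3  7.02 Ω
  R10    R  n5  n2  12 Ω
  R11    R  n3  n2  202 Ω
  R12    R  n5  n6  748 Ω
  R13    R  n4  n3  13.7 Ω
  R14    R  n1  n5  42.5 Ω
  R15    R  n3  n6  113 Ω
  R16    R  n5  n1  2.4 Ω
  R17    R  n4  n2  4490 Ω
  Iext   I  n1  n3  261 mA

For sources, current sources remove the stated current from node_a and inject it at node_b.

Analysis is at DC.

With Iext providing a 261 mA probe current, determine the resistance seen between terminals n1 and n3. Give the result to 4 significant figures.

R_eq = 4.954 Ω

Apply KCL at each of the 6 non-ground nodes and solve the resulting linear system.
Node n1: branches {R7, R8, R9, R14, R16, Iext} → V_1 = -0.4123
Node n2: branches {R2, R3, R10, R11, R17} → V_2 = -0.1804
Node n3: branches {R9, R11, R13, R15, Iext} → V_3 = 0.8807
Node n4: branches {R6, R7, R13, R17} → V_4 = 0.007146
Node n5: branches {R2, R5, R8, R10, R12, R14, R16} → V_5 = -0.3751
Node n6: branches {R1, R3, R4, R5, R6, R12, R15} → V_6 = 0.000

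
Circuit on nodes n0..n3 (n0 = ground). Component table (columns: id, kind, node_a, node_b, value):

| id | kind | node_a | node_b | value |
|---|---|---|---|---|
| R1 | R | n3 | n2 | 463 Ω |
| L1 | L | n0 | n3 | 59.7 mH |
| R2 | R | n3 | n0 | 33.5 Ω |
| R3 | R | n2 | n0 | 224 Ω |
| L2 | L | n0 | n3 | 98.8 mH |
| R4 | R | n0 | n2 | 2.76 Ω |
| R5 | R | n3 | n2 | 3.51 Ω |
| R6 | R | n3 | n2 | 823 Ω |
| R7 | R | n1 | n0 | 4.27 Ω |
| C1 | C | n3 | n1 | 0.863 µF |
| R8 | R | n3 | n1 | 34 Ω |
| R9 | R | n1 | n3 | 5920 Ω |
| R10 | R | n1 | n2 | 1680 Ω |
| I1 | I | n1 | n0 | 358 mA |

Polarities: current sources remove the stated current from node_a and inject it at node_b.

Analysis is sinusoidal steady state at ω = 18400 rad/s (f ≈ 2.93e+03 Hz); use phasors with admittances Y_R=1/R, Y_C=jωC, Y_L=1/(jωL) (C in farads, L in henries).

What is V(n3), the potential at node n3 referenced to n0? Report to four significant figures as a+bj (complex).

-0.1942-0.07728j V

Element admittances at ω=18400 rad/s:
  Y(R1) = 0.002160+0.000j S between n3,n2
  Y(L1) = 0.000-0.0009103j S between n0,n3
  Y(R2) = 0.02985+0.000j S between n3,n0
  Y(R3) = 0.004464+0.000j S between n2,n0
  Y(L2) = 0.000-0.0005501j S between n0,n3
  Y(R4) = 0.3623+0.000j S between n0,n2
  Y(R5) = 0.2849+0.000j S between n3,n2
  Y(R6) = 0.001215+0.000j S between n3,n2
  Y(R7) = 0.2342+0.000j S between n1,n0
  Y(C1) = 0.000+0.01588j S between n3,n1
  Y(R8) = 0.02941+0.000j S between n3,n1
  Y(R9) = 0.0001689+0.000j S between n1,n3
  Y(R10) = 0.0005952+0.000j S between n1,n2
  I1: injects 0.358 A into n0 (from n1)
Assemble and solve the 3×3 MNA system:
  V(n1)=-1.368+0.06177j  V(n2)=-0.08663-0.03392j  V(n3)=-0.1942-0.07728j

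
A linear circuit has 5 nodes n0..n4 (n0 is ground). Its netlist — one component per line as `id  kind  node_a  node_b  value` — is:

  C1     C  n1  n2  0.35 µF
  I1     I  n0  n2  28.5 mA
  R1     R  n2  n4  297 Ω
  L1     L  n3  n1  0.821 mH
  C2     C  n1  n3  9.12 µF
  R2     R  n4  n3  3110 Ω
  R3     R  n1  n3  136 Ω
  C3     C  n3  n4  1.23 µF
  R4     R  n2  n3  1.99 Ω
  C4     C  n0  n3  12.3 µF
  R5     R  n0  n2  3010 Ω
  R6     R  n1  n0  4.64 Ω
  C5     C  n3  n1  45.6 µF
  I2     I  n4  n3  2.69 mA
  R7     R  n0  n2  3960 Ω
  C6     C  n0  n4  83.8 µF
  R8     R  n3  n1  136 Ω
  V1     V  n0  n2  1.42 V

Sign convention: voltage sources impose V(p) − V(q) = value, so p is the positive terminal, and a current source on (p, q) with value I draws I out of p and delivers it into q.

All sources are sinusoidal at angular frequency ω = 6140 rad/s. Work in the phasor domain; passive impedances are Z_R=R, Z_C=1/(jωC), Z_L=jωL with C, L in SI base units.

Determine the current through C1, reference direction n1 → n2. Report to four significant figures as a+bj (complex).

0.0007945+0.001971j A

Element admittances at ω=6140 rad/s:
  Y(C1) = 0.000+0.002149j S between n1,n2
  I1: injects 0.0285 A into n2 (from n0)
  Y(R1) = 0.003367+0.000j S between n2,n4
  Y(L1) = 0.000-0.1984j S between n3,n1
  Y(C2) = 0.000+0.05600j S between n1,n3
  Y(R2) = 0.0003215+0.000j S between n4,n3
  Y(R3) = 0.007353+0.000j S between n1,n3
  Y(C3) = 0.000+0.007552j S between n3,n4
  Y(R4) = 0.5025+0.000j S between n2,n3
  Y(C4) = 0.000+0.07552j S between n0,n3
  Y(R5) = 0.0003322+0.000j S between n0,n2
  Y(R6) = 0.2155+0.000j S between n1,n0
  Y(C5) = 0.000+0.2800j S between n3,n1
  I2: injects 0.00269 A into n3 (from n4)
  Y(R7) = 0.0002525+0.000j S between n0,n2
  Y(C6) = 0.000+0.5145j S between n0,n4
  Y(R8) = 0.007353+0.000j S between n3,n1
  V1: constraint V(n0)−V(n2) = 1.42
Assemble and solve the 5×5 MNA system:
  V(n1)=-0.5026-0.3697j  V(n2)=-1.420+0.000j  V(n3)=-1.144+0.3432j  V(n4)=-0.01647+0.01986j
  i(V1)=-0.1738-0.1745j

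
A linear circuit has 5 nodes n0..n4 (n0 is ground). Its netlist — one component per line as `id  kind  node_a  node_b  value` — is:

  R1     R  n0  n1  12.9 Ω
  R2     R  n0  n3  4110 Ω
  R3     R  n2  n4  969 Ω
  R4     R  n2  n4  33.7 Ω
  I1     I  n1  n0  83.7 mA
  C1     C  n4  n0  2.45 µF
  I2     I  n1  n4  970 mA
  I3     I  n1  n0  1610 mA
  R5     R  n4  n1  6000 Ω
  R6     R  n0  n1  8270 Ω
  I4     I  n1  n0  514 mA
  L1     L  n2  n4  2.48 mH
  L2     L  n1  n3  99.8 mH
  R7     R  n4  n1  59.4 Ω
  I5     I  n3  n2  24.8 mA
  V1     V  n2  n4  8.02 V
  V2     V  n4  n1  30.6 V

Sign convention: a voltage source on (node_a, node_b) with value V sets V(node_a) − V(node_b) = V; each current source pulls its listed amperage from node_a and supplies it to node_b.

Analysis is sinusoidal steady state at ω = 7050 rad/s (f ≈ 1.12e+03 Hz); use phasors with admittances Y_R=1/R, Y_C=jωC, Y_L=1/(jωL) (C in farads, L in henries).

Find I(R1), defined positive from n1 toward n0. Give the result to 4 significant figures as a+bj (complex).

-2.204-0.03422j A

Apply KCL at each of the 4 non-ground nodes and solve the resulting linear system.
Node n1: branches {R1, I1, I2, I3, R5, R6, I4, L2, R7, V2} → V_1 = -28.44-0.4415j
Node n2: branches {R3, R4, L1, I5, V1} → V_2 = 10.18-0.4415j
Node n3: branches {R2, L2, I5} → V_3 = -30.60-12.65j
Node n4: branches {R3, R4, C1, I2, R5, L1, R7, V1, V2} → V_4 = 2.163-0.4415j
Source currents: i(V1)=-0.2215+0.4587j, i(V2)=0.4669-0.03736j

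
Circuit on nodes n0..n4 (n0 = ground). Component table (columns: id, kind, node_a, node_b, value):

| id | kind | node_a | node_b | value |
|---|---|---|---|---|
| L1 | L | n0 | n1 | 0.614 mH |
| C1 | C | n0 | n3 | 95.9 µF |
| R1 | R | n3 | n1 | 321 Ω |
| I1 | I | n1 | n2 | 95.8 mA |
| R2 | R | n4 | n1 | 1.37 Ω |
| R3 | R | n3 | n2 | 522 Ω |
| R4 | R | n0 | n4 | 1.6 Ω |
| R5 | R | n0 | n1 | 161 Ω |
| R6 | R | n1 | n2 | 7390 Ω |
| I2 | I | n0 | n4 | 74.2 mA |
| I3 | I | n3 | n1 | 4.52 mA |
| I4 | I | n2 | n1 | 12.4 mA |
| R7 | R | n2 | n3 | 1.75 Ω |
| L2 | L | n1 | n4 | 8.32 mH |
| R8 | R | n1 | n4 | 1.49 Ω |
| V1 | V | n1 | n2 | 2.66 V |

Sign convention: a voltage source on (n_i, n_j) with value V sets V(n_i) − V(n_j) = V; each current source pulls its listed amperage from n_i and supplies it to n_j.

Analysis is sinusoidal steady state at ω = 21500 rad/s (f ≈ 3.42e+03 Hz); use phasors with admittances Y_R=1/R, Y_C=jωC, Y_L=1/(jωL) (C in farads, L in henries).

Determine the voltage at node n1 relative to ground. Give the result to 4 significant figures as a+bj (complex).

Element admittances at ω=21500 rad/s:
  Y(L1) = 0.000-0.07575j S between n0,n1
  Y(C1) = 0.000+2.062j S between n0,n3
  Y(R1) = 0.003115+0.000j S between n3,n1
  I1: injects 0.0958 A into n2 (from n1)
  Y(R2) = 0.7299+0.000j S between n4,n1
  Y(R3) = 0.001916+0.000j S between n3,n2
  Y(R4) = 0.6250+0.000j S between n0,n4
  Y(R5) = 0.006211+0.000j S between n0,n1
  Y(R6) = 0.0001353+0.000j S between n1,n2
  I2: injects 0.0742 A into n4 (from n0)
  I3: injects 0.00452 A into n1 (from n3)
  I4: injects 0.0124 A into n1 (from n2)
  Y(R7) = 0.5714+0.000j S between n2,n3
  Y(L2) = 0.000-0.005590j S between n1,n4
  Y(R8) = 0.6711+0.000j S between n1,n4
  V1: constraint V(n1)−V(n2) = 2.66
Assemble and solve the 5×5 MNA system:
  V(n1)=1.533+0.2923j  V(n2)=-1.127+0.2923j  V(n3)=-0.005469+0.3118j  V(n4)=1.097+0.2009j
  i(V1)=-0.7270-0.01121j

1.533+0.2923j V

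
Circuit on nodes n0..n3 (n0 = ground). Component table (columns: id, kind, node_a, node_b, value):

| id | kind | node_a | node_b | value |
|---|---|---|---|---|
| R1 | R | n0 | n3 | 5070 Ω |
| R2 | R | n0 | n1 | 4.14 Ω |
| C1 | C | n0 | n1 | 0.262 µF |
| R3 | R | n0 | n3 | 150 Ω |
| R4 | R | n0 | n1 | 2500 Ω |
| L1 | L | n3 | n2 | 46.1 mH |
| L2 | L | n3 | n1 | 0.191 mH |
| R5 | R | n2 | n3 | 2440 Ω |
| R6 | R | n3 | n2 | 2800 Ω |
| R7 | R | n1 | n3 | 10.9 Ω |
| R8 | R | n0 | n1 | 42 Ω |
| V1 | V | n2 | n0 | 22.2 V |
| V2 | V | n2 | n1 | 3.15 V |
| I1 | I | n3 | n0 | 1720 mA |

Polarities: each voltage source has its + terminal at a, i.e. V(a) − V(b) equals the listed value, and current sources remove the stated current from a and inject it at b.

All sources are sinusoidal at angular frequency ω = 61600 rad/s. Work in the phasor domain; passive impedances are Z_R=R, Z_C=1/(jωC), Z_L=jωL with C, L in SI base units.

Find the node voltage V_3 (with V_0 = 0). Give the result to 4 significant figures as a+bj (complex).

MNA unknowns: 3 node voltages V₁..V_3 plus 2 source currents (V1, V2)
R1: Y=0.0001972+0.000j on G[0,3]
R2: Y=0.2415+0.000j on G[0,1]
C1: Y=0.000+0.01614j on G[0,1]
R3: Y=0.006667+0.000j on G[0,3]
R4: Y=0.0004000+0.000j on G[0,1]
L1: Y=0.000-0.0003521j on G[3,2]
L2: Y=0.000-0.08499j on G[3,1]
R5: Y=0.0004098+0.000j on G[2,3]
R6: Y=0.0003571+0.000j on G[3,2]
R7: Y=0.09174+0.000j on G[1,3]
R8: Y=0.02381+0.000j on G[0,1]
V1: row V2−V0=22.2, i_V1 at 2,0
V2: row V2−V1=3.15, i_V2 at 2,1
I1: z[3]−=1.72, z[0]+=1.72
solve → V1=19.05+0.000j, V2=22.20+0.000j, V3=8.351-9.200j
aux → i_V1=-6.840-0.2443j, i_V2=6.826+0.2421j

8.351-9.200j V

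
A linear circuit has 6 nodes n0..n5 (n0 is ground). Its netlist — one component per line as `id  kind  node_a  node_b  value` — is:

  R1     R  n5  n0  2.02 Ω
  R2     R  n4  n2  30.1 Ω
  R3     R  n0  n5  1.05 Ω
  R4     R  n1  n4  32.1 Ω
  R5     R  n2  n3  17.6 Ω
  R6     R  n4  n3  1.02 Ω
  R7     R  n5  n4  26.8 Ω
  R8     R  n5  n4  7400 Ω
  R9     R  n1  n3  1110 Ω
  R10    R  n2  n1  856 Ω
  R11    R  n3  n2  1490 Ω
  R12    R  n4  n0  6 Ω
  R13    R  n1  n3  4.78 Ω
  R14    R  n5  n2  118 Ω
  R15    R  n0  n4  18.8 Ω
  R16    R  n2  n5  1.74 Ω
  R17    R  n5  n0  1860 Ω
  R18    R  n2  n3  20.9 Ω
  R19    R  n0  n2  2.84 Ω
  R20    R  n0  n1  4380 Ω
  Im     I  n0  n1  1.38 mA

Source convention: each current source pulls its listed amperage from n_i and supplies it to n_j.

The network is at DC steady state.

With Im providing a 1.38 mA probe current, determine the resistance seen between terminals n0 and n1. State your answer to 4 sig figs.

R_eq = 7.150 Ω

Element admittances at DC:
  Y(R1) = 0.4950 S between n5,n0
  Y(R2) = 0.03322 S between n4,n2
  Y(R3) = 0.9524 S between n0,n5
  Y(R4) = 0.03115 S between n1,n4
  Y(R5) = 0.05682 S between n2,n3
  Y(R6) = 0.9804 S between n4,n3
  Y(R7) = 0.03731 S between n5,n4
  Y(R8) = 0.0001351 S between n5,n4
  Y(R9) = 0.0009009 S between n1,n3
  Y(R10) = 0.001168 S between n2,n1
  Y(R11) = 0.0006711 S between n3,n2
  Y(R12) = 0.1667 S between n4,n0
  Y(R13) = 0.2092 S between n1,n3
  Y(R14) = 0.008475 S between n5,n2
  Y(R15) = 0.05319 S between n0,n4
  Y(R16) = 0.5747 S between n2,n5
  Y(R17) = 0.0005376 S between n5,n0
  Y(R18) = 0.04785 S between n2,n3
  Y(R19) = 0.3521 S between n0,n2
  Y(R20) = 0.0002283 S between n0,n1
  Im: injects 0.00138 A into n1 (from n0)
Assemble and solve the 5×5 MNA system:
  V(n1)=0.009867  V(n2)=0.0006789  V(n3)=0.004304  V(n4)=0.003501  V(n5)=0.0002548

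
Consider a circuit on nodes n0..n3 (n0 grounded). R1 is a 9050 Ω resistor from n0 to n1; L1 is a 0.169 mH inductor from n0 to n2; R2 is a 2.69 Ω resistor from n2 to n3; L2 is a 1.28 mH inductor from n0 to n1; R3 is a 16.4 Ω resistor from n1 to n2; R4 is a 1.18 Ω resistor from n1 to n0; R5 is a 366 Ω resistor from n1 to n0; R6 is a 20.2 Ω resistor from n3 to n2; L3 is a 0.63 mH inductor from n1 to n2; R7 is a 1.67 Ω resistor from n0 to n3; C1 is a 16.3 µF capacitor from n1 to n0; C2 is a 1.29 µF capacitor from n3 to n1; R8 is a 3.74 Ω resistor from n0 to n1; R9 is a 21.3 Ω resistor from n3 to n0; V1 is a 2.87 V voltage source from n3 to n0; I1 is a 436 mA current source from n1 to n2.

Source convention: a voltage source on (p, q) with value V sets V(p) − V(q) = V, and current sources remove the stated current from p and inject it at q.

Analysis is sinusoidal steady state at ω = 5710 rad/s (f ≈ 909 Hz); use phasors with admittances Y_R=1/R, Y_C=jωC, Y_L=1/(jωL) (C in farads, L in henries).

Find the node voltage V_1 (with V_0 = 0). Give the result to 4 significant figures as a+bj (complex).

-0.08080-0.03821j V

MNA unknowns: 3 node voltages V₁..V_3 plus 1 source current (V1)
R1: Y=0.0001105+0.000j on G[0,1]
L1: Y=0.000-1.036j on G[0,2]
R2: Y=0.3717+0.000j on G[2,3]
L2: Y=0.000-0.1368j on G[0,1]
R3: Y=0.06098+0.000j on G[1,2]
R4: Y=0.8475+0.000j on G[1,0]
R5: Y=0.002732+0.000j on G[1,0]
R6: Y=0.04950+0.000j on G[3,2]
L3: Y=0.000-0.2780j on G[1,2]
R7: Y=0.5988+0.000j on G[0,3]
C1: Y=0.000+0.09307j on G[1,0]
C2: Y=0.000+0.007366j on G[3,1]
R8: Y=0.2674+0.000j on G[0,1]
R9: Y=0.04695+0.000j on G[3,0]
V1: row V3−V0=2.87, i_V1 at 3,0
I1: z[1]−=0.436, z[2]+=0.436
solve → V1=-0.08080-0.03821j, V2=0.3874+1.098j, V3=2.870+0.000j
aux → i_V1=-2.899+0.4407j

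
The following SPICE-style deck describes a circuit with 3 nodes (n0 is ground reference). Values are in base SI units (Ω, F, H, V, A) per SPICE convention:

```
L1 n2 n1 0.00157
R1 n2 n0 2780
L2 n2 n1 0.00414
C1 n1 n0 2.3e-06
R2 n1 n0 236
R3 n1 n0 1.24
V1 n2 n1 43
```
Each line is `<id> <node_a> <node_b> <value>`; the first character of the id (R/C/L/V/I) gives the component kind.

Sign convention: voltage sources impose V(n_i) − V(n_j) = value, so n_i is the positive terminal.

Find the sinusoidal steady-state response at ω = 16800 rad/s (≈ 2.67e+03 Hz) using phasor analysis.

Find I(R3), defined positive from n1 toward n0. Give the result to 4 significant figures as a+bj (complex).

-0.01535+0.0007311j A

Element admittances at ω=16800 rad/s:
  Y(L1) = 0.000-0.03791j S between n2,n1
  Y(R1) = 0.0003597+0.000j S between n2,n0
  Y(L2) = 0.000-0.01438j S between n2,n1
  Y(C1) = 0.000+0.03864j S between n1,n0
  Y(R2) = 0.004237+0.000j S between n1,n0
  Y(R3) = 0.8065+0.000j S between n1,n0
  V1: constraint V(n2)−V(n1) = 43
Assemble and solve the 3×3 MNA system:
  V(n1)=-0.01903+0.0009065j  V(n2)=42.98+0.0009065j
  i(V1)=-0.01546+2.249j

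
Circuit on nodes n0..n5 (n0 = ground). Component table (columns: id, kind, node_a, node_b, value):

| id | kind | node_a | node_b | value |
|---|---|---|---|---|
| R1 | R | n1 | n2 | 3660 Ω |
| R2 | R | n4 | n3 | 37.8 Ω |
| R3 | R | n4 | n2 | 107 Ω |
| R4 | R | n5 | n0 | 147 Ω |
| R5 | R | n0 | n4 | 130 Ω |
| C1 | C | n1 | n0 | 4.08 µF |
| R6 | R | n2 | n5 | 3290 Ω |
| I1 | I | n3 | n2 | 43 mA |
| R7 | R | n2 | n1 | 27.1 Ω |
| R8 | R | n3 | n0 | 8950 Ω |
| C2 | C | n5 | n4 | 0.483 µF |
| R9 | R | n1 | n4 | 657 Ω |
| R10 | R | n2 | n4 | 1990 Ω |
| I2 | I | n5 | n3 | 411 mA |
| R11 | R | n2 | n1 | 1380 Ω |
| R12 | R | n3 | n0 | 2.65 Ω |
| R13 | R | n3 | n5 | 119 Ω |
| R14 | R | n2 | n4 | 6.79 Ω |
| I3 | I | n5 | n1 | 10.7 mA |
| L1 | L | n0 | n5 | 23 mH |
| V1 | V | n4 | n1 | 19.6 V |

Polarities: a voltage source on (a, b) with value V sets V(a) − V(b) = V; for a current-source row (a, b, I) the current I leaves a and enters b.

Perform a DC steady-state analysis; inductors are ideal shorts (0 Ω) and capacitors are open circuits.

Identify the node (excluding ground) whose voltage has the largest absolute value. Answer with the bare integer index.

Apply KCL at each of the 5 non-ground nodes and solve the resulting linear system.
Node n1: branches {R1, C1, R7, R9, R11, I3, V1} → V_1 = -17.21
Node n2: branches {R1, R3, R6, I1, R7, R10, R11, R14} → V_2 = -1.193
Node n3: branches {R2, I1, R8, I2, R12, R13} → V_3 = 1.046
Node n4: branches {R2, R3, R5, C2, R9, R10, R14, V1} → V_4 = 2.394
Node n5: branches {R4, R6, C2, I2, R13, I3, L1} → V_5 = 0.000
Source currents: i(L1)=0.4133, i(V1)=-0.6474

1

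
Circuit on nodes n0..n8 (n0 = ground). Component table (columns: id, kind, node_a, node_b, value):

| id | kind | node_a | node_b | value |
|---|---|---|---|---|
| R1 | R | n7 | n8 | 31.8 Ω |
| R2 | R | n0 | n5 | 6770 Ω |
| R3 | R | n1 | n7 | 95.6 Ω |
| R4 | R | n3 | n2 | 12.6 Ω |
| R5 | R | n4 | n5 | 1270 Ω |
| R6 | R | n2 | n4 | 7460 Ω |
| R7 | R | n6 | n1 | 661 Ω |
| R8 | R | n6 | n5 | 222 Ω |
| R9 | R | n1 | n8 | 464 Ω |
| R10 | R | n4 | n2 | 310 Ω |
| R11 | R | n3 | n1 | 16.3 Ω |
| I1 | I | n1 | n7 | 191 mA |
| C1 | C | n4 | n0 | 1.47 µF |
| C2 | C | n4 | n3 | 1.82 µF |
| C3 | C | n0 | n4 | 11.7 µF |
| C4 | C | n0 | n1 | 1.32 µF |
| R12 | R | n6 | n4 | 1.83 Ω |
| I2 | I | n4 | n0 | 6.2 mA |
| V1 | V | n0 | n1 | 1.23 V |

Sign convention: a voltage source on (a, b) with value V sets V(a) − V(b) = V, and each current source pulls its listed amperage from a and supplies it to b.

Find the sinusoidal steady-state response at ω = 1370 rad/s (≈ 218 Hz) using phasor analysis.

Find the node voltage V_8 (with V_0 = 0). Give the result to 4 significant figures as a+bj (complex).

MNA unknowns: 8 node voltages V₁..V_8 plus 1 source current (V1)
R1: Y=0.03145+0.000j on G[7,8]
R2: Y=0.0001477+0.000j on G[0,5]
R3: Y=0.01046+0.000j on G[1,7]
R4: Y=0.07937+0.000j on G[3,2]
R5: Y=0.0007874+0.000j on G[4,5]
R6: Y=0.0001340+0.000j on G[2,4]
R7: Y=0.001513+0.000j on G[6,1]
R8: Y=0.004505+0.000j on G[6,5]
R9: Y=0.002155+0.000j on G[1,8]
R10: Y=0.003226+0.000j on G[4,2]
R11: Y=0.06135+0.000j on G[3,1]
I1: z[1]−=0.191, z[7]+=0.191
C1: Y=0.000+0.002014j on G[4,0]
C2: Y=0.000+0.002493j on G[4,3]
C3: Y=0.000+0.01603j on G[0,4]
C4: Y=0.000+0.001808j on G[0,1]
R12: Y=0.5464+0.000j on G[6,4]
I2: z[4]−=0.0062, z[0]+=0.0062
V1: row V0−V1=1.23, i_V1 at 0,1
solve → V1=-1.230+0.000j, V2=-1.161+0.08135j, V3=-1.200+0.06252j, V4=-0.2607+0.5262j, V5=-0.2558+0.5106j, V6=-0.2634+0.5246j, V7=14.08+0.000j, V8=13.10+0.000j
aux → i_V1=-0.003332-0.006853j

13.10+0.000j V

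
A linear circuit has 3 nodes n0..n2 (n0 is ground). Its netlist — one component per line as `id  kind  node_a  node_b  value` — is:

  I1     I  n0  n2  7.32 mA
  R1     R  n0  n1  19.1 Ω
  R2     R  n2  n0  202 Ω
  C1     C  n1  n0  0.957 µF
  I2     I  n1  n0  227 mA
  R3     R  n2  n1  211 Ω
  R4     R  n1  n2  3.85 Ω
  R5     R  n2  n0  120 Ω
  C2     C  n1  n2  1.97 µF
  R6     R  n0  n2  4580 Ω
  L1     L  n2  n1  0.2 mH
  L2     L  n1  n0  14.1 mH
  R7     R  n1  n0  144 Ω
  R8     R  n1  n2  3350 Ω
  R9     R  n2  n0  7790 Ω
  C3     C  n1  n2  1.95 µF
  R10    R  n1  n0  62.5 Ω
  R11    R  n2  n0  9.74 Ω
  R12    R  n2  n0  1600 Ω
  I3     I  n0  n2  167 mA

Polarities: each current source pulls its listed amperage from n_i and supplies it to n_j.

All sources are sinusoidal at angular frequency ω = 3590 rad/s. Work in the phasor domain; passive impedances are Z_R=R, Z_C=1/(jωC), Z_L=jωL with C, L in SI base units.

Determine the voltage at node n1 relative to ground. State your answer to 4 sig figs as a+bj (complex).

MNA unknowns: 2 node voltages V₁..V_2
I1: z[0]−=0.00732, z[2]+=0.00732
R1: Y=0.05236+0.000j on G[0,1]
R2: Y=0.004950+0.000j on G[2,0]
C1: Y=0.000+0.003436j on G[1,0]
I2: z[1]−=0.227, z[0]+=0.227
R3: Y=0.004739+0.000j on G[2,1]
R4: Y=0.2597+0.000j on G[1,2]
R5: Y=0.008333+0.000j on G[2,0]
C2: Y=0.000+0.007072j on G[1,2]
R6: Y=0.0002183+0.000j on G[0,2]
L1: Y=0.000-1.393j on G[2,1]
L2: Y=0.000-0.01976j on G[1,0]
R7: Y=0.006944+0.000j on G[1,0]
R8: Y=0.0002985+0.000j on G[1,2]
R9: Y=0.0001284+0.000j on G[2,0]
C3: Y=0.000+0.007000j on G[1,2]
R10: Y=0.01600+0.000j on G[1,0]
R11: Y=0.1027+0.000j on G[2,0]
R12: Y=0.0006250+0.000j on G[2,0]
I3: z[0]−=0.167, z[2]+=0.167
solve → V1=-0.2829-0.1105j, V2=-0.2529+0.03166j

-0.2829-0.1105j V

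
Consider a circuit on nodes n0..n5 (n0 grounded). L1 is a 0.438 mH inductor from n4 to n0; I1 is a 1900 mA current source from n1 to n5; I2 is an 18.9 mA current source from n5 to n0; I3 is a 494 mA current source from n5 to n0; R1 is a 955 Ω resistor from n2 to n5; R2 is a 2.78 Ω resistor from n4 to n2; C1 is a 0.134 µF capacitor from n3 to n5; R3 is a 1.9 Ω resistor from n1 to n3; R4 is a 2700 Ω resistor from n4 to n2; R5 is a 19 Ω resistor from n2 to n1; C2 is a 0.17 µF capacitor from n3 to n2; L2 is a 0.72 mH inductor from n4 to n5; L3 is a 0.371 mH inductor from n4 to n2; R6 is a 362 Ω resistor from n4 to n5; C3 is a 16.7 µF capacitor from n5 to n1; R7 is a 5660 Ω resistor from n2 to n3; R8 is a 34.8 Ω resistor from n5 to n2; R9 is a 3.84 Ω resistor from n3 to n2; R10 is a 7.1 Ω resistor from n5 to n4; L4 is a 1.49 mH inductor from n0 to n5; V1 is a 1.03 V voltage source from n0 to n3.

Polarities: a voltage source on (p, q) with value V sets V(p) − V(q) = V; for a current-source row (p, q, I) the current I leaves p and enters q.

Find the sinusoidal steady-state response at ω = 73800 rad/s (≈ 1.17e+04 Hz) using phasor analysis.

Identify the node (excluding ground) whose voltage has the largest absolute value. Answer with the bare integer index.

5

MNA unknowns: 5 node voltages V₁..V_5 plus 1 source current (V1)
L1: Y=0.000-0.03094j on G[4,0]
I1: z[1]−=1.9, z[5]+=1.9
I2: z[5]−=0.0189, z[0]+=0.0189
I3: z[5]−=0.494, z[0]+=0.494
R1: Y=0.001047+0.000j on G[2,5]
R2: Y=0.3597+0.000j on G[4,2]
C1: Y=0.000+0.009889j on G[3,5]
R3: Y=0.5263+0.000j on G[1,3]
R4: Y=0.0003704+0.000j on G[4,2]
R5: Y=0.05263+0.000j on G[2,1]
C2: Y=0.000+0.01255j on G[3,2]
L2: Y=0.000-0.01882j on G[4,5]
L3: Y=0.000-0.03652j on G[4,2]
R6: Y=0.002762+0.000j on G[4,5]
C3: Y=0.000+1.232j on G[5,1]
R7: Y=0.0001767+0.000j on G[2,3]
R8: Y=0.02874+0.000j on G[5,2]
R9: Y=0.2604+0.000j on G[3,2]
R10: Y=0.1408+0.000j on G[5,4]
L4: Y=0.000-0.009094j on G[0,5]
V1: row V0−V3=1.03, i_V1 at 0,3
solve → V1=-1.823+0.08775j, V2=-1.340-0.3642j, V3=-1.030+0.000j, V4=-1.417-0.6521j, V5=-1.766-1.095j
aux → i_V1=0.4828+0.05991j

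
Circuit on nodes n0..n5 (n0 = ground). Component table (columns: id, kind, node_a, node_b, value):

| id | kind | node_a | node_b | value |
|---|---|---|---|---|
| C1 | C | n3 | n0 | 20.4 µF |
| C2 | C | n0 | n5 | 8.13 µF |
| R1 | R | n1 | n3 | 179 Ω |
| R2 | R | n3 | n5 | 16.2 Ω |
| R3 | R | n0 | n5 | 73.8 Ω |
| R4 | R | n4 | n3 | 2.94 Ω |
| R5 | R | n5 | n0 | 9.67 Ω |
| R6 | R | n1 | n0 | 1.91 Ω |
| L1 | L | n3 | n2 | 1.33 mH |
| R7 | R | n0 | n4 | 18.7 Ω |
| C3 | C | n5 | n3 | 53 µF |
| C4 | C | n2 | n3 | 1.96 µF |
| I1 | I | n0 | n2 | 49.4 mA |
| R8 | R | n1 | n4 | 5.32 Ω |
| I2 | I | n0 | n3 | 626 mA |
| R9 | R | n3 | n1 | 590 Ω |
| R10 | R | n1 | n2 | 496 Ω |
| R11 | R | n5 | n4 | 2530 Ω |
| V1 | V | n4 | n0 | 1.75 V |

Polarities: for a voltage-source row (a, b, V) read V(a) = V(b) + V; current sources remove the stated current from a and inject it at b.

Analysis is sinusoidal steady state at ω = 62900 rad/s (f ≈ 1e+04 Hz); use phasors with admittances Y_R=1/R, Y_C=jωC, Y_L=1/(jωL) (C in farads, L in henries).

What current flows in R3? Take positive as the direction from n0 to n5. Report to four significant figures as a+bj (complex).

MNA unknowns: 5 node voltages V₁..V_5 plus 1 source current (V1)
C1: Y=0.000+1.283j on G[3,0]
C2: Y=0.000+0.5114j on G[0,5]
R1: Y=0.005587+0.000j on G[1,3]
R2: Y=0.06173+0.000j on G[3,5]
R3: Y=0.01355+0.000j on G[0,5]
R4: Y=0.3401+0.000j on G[4,3]
R5: Y=0.1034+0.000j on G[5,0]
R6: Y=0.5236+0.000j on G[1,0]
L1: Y=0.000-0.01195j on G[3,2]
R7: Y=0.05348+0.000j on G[0,4]
C3: Y=0.000+3.334j on G[5,3]
C4: Y=0.000+0.1233j on G[2,3]
I1: z[0]−=0.0494, z[2]+=0.0494
R8: Y=0.1880+0.000j on G[1,4]
I2: z[0]−=0.626, z[3]+=0.626
R9: Y=0.001695+0.000j on G[3,1]
R10: Y=0.002016+0.000j on G[1,2]
R11: Y=0.0003953+0.000j on G[5,4]
V1: row V4−V0=1.75, i_V1 at 4,0
solve → V1=0.4587-0.01019j, V2=0.1968-1.142j, V3=0.1763-0.6930j, V4=1.750+0.000j, V5=0.1695-0.5960j
aux → i_V1=-0.8722-0.2379j

-0.002297+0.008076j A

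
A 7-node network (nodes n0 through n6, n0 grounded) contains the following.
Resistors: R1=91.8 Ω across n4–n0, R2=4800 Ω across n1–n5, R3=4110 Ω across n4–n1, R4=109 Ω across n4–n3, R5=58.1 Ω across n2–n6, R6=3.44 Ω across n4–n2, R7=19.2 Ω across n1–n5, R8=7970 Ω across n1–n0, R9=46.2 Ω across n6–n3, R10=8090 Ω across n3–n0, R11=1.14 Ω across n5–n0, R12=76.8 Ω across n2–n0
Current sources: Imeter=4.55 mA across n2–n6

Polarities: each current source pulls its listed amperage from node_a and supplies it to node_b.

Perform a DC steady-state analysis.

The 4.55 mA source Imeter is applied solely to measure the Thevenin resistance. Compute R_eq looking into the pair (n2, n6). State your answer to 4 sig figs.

R_eq = 42.41 Ω

Apply KCL at each of the 6 non-ground nodes and solve the resulting linear system.
Node n1: branches {R2, R3, R7, R8} → V_1 = 7.497e-06
Node n2: branches {R5, R6, R12, Imeter} → V_2 = -0.002579
Node n3: branches {R4, R9, R10} → V_3 = 0.1336
Node n4: branches {R1, R3, R4, R6} → V_4 = 0.001532
Node n5: branches {R2, R7, R11} → V_5 = 4.218e-07
Node n6: branches {R5, R9, Imeter} → V_6 = 0.1904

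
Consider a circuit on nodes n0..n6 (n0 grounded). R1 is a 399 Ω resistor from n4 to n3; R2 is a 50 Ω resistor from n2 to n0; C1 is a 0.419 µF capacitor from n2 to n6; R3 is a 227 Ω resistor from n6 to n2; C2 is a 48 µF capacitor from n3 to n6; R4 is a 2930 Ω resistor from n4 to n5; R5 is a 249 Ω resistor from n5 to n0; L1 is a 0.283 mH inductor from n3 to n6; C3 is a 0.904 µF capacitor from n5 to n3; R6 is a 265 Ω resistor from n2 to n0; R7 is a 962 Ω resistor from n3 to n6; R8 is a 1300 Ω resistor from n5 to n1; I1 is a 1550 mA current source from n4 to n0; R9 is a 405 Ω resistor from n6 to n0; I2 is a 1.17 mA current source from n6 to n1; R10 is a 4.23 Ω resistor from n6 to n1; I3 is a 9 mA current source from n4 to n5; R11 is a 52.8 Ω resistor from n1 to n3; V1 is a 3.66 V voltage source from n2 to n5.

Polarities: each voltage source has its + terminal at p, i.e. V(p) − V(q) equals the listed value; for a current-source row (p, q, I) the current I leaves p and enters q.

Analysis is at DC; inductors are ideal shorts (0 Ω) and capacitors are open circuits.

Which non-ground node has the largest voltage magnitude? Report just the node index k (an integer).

4

MNA unknowns: 6 node voltages V₁..V_6 plus 2 source currents (L1, V1)
R1: Y=0.002506 on G[4,3]
R2: Y=0.02000 on G[2,0]
C1: Y=0.000 on G[2,6]
R3: Y=0.004405 on G[6,2]
C2: Y=0.000 on G[3,6]
R4: Y=0.0003413 on G[4,5]
R5: Y=0.004016 on G[5,0]
L1: row V3−V6=0, i_L1 at 3,6
C3: Y=0.000 on G[5,3]
R6: Y=0.003774 on G[2,0]
R7: Y=0.001040 on G[3,6]
R8: Y=0.0007692 on G[5,1]
I1: z[4]−=1.55, z[0]+=1.55
R9: Y=0.002469 on G[6,0]
I2: z[6]−=0.00117, z[1]+=0.00117
R10: Y=0.2364 on G[6,1]
I3: z[4]−=0.009, z[5]+=0.009
R11: Y=0.01894 on G[1,3]
V1: row V2−V5=3.66, i_V1 at 2,5
solve → V1=-198.7, V2=-37.55, V3=-199.1, V4=-727.7, V5=-41.21, V6=-199.1
aux → i_L1=-1.316, i_V1=0.1809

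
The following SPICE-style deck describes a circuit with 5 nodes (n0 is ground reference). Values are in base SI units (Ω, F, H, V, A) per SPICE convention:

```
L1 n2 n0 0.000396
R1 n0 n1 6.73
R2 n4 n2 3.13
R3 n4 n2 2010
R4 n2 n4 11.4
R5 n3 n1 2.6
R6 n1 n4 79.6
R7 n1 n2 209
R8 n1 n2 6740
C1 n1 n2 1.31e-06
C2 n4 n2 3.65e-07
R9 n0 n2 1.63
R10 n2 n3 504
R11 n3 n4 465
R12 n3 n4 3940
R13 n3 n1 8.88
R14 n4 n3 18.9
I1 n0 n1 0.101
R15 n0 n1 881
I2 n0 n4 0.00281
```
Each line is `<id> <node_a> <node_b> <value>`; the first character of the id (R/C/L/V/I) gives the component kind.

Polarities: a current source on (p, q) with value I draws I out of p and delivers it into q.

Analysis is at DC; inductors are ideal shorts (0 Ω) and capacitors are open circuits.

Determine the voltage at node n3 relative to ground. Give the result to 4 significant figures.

MNA unknowns: 4 node voltages V₁..V_4 plus 1 source current (L1)
L1: row V2−V0=0, i_L1 at 2,0
R1: Y=0.1486 on G[0,1]
R2: Y=0.3195 on G[4,2]
R3: Y=0.0004975 on G[4,2]
R4: Y=0.08772 on G[2,4]
R5: Y=0.3846 on G[3,1]
R6: Y=0.01256 on G[1,4]
R7: Y=0.004785 on G[1,2]
R8: Y=0.0001484 on G[1,2]
C1: Y=0.000 on G[1,2]
C2: Y=0.000 on G[4,2]
R9: Y=0.6135 on G[0,2]
R10: Y=0.001984 on G[2,3]
R11: Y=0.002151 on G[3,4]
R12: Y=0.0002538 on G[3,4]
R13: Y=0.1126 on G[3,1]
R14: Y=0.05291 on G[4,3]
I1: z[0]−=0.101, z[1]+=0.101
R15: Y=0.001135 on G[0,1]
I2: z[0]−=0.00281, z[4]+=0.00281
solve → V1=0.4819, V2=0.000, V3=0.4390, V4=0.06970
aux → i_L1=0.03166

0.4390 V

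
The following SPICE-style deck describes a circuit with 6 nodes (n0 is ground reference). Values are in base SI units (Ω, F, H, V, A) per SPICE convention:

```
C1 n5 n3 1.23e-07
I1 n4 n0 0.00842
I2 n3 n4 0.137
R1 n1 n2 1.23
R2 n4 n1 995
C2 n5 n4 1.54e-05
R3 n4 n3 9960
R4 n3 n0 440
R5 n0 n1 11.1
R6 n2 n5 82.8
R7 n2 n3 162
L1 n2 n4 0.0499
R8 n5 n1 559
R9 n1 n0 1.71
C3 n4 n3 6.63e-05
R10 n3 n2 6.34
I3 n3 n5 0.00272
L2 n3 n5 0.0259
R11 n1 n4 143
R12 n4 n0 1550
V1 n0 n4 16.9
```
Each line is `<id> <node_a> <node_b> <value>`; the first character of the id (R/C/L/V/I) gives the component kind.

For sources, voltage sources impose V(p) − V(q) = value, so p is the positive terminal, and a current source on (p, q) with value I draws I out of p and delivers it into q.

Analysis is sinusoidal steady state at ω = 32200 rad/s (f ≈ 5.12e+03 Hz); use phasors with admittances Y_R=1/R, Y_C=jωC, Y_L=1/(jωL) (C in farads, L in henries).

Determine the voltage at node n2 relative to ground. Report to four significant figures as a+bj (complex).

MNA unknowns: 5 node voltages V₁..V_5 plus 1 source current (V1)
C1: Y=0.000+0.003961j on G[5,3]
I1: z[4]−=0.00842, z[0]+=0.00842
I2: z[3]−=0.137, z[4]+=0.137
R1: Y=0.8130+0.000j on G[1,2]
R2: Y=0.001005+0.000j on G[4,1]
C2: Y=0.000+0.4959j on G[5,4]
R3: Y=0.0001004+0.000j on G[4,3]
R4: Y=0.002273+0.000j on G[3,0]
R5: Y=0.09009+0.000j on G[0,1]
R6: Y=0.01208+0.000j on G[2,5]
R7: Y=0.006173+0.000j on G[2,3]
L1: Y=0.000-0.0006224j on G[2,4]
R8: Y=0.001789+0.000j on G[5,1]
R9: Y=0.5848+0.000j on G[1,0]
C3: Y=0.000+2.135j on G[4,3]
R10: Y=0.1577+0.000j on G[3,2]
I3: z[3]−=0.00272, z[5]+=0.00272
L2: Y=0.000-0.001199j on G[3,5]
R11: Y=0.006993+0.000j on G[1,4]
R12: Y=0.0006452+0.000j on G[4,0]
V1: row V0−V4=16.9, i_V1 at 0,4
solve → V1=-3.140-0.1305j, V2=-5.581-0.2397j, V3=-16.85-0.8174j, V4=-16.90+0.000j, V5=-16.90-0.3334j
aux → i_V1=-2.160-0.08995j

-5.581-0.2397j V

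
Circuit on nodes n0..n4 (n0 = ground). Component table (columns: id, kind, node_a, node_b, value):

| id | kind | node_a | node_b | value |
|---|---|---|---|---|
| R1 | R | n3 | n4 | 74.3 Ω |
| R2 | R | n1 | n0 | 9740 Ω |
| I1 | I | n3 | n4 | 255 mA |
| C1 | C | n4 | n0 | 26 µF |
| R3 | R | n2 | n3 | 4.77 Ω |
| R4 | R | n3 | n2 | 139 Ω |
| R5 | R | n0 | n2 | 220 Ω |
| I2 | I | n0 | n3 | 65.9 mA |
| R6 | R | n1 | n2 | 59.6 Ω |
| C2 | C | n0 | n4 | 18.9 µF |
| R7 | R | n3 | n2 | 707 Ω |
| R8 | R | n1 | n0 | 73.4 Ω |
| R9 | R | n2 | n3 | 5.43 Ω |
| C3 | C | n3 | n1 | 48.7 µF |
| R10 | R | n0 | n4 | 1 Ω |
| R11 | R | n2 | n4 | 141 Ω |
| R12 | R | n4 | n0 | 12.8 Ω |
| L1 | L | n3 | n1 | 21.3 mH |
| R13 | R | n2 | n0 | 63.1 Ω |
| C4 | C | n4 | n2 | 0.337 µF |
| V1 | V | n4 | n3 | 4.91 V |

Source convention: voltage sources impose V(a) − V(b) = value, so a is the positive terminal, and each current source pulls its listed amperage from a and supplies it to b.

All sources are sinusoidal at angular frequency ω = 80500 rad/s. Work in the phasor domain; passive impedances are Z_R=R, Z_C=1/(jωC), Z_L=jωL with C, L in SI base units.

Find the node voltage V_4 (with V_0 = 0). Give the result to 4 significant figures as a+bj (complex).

Element admittances at ω=80500 rad/s:
  Y(R1) = 0.01346+0.000j S between n3,n4
  Y(R2) = 0.0001027+0.000j S between n1,n0
  I1: injects 0.255 A into n4 (from n3)
  Y(C1) = 0.000+2.093j S between n4,n0
  Y(R3) = 0.2096+0.000j S between n2,n3
  Y(R4) = 0.007194+0.000j S between n3,n2
  Y(R5) = 0.004545+0.000j S between n0,n2
  I2: injects 0.0659 A into n3 (from n0)
  Y(R6) = 0.01678+0.000j S between n1,n2
  Y(C2) = 0.000+1.521j S between n0,n4
  Y(R7) = 0.001414+0.000j S between n3,n2
  Y(R8) = 0.01362+0.000j S between n1,n0
  Y(R9) = 0.1842+0.000j S between n2,n3
  Y(C3) = 0.000+3.920j S between n3,n1
  Y(R10) = 1.000+0.000j S between n0,n4
  Y(R11) = 0.007092+0.000j S between n2,n4
  Y(R12) = 0.07812+0.000j S between n4,n0
  Y(L1) = 0.000-0.0005832j S between n3,n1
  Y(R13) = 0.01585+0.000j S between n2,n0
  Y(C4) = 0.000+0.02713j S between n4,n2
  V1: constraint V(n4)−V(n3) = 4.91
Assemble and solve the 5×5 MNA system:
  V(n1)=-4.892-0.07626j  V(n2)=-4.575+0.2230j  V(n3)=-4.894-0.05777j  V(n4)=0.01626-0.05777j
  i(V1)=-0.07762-0.1191j

0.01626-0.05777j V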